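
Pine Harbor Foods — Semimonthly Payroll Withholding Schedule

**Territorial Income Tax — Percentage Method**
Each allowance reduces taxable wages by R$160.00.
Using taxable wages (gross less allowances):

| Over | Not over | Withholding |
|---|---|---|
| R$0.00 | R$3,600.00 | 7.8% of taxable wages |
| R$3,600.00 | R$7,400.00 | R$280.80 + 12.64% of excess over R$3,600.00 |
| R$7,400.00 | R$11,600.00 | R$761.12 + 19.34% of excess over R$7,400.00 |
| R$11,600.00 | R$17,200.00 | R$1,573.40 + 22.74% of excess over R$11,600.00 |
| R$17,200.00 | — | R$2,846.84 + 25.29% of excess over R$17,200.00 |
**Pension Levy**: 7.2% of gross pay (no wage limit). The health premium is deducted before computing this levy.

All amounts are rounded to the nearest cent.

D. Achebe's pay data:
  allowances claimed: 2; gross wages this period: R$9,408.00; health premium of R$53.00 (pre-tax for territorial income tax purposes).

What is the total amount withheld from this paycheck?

R$1,750.89

Territorial Income Tax: taxable = R$9,408.00 − R$53.00 − 2×R$160.00 = R$9,035.00
  R$761.12 + 19.34% × (R$9,035.00 − R$7,400.00) = R$761.12 + 19.34% × R$1,635.00 = R$1,077.33
Pension Levy: 7.2% × R$9,355.00 = R$673.56
Total: R$1,077.33 + R$673.56 = R$1,750.89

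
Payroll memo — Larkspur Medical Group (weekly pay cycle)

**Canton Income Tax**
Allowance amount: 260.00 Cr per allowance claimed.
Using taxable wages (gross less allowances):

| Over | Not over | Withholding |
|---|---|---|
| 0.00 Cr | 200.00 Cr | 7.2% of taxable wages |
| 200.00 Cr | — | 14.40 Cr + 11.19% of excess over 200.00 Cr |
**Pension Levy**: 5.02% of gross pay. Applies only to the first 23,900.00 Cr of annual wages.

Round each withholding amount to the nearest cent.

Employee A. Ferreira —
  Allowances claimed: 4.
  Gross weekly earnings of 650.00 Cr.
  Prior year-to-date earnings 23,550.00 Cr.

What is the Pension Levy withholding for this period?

17.57 Cr

Pension Levy: cap 23,900.00 Cr − YTD 23,550.00 Cr = 350.00 Cr subject; 5.02% × 350.00 Cr = 17.57 Cr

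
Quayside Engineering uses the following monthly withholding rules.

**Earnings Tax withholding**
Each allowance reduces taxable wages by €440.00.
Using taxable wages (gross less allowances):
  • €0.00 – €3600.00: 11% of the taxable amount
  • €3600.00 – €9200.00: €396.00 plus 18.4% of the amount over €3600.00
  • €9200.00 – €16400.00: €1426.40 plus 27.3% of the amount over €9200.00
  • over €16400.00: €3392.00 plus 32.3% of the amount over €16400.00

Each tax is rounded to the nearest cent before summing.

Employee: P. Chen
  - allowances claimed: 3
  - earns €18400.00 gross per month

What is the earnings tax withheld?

€3611.64

Earnings Tax: taxable = €18400.00 − 3×€440.00 = €17080.00
  €3392.00 + 32.3% × (€17080.00 − €16400.00) = €3392.00 + 32.3% × €680.00 = €3611.64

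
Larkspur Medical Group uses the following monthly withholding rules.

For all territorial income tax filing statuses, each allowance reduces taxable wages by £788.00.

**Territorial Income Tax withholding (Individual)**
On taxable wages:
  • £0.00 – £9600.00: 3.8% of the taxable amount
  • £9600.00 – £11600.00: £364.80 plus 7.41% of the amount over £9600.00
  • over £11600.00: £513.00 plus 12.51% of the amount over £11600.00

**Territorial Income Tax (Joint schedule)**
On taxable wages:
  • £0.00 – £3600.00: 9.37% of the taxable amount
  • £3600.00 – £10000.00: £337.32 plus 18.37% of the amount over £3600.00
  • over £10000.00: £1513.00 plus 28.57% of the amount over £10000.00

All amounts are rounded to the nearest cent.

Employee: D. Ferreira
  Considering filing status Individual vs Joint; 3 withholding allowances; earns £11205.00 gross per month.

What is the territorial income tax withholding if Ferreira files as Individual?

£335.96

Territorial Income Tax (Individual): taxable = £11205.00 − 3×£788.00 = £8841.00
  3.8% × £8841.00 = £335.96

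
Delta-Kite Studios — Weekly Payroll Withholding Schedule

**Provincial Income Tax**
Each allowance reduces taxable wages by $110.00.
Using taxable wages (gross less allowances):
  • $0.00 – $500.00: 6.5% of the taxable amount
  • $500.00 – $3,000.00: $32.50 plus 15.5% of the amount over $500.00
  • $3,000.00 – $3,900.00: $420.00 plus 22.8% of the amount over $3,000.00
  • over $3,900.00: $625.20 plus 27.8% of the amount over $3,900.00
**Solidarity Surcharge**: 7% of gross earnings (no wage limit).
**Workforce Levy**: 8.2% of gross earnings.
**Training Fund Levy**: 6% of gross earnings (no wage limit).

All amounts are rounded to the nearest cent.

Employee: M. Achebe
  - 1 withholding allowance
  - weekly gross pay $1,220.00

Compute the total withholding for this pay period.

$385.69

Provincial Income Tax: taxable = $1,220.00 − 1×$110.00 = $1,110.00
  $32.50 + 15.5% × ($1,110.00 − $500.00) = $32.50 + 15.5% × $610.00 = $127.05
Solidarity Surcharge: 7% × $1,220.00 = $85.40
Workforce Levy: 8.2% × $1,220.00 = $100.04
Training Fund Levy: 6% × $1,220.00 = $73.20
Total: $127.05 + $85.40 + $100.04 + $73.20 = $385.69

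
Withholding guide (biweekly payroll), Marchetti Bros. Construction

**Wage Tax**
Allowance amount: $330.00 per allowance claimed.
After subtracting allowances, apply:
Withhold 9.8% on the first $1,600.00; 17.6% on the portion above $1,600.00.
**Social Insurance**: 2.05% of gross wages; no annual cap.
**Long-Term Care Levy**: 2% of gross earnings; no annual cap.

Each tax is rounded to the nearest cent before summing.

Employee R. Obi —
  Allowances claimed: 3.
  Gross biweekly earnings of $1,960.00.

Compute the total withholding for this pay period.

Wage Tax: taxable = $1,960.00 − 3×$330.00 = $970.00
  9.8% × $970.00 = $95.06
Social Insurance: 2.05% × $1,960.00 = $40.18
Long-Term Care Levy: 2% × $1,960.00 = $39.20
Total: $95.06 + $40.18 + $39.20 = $174.44

$174.44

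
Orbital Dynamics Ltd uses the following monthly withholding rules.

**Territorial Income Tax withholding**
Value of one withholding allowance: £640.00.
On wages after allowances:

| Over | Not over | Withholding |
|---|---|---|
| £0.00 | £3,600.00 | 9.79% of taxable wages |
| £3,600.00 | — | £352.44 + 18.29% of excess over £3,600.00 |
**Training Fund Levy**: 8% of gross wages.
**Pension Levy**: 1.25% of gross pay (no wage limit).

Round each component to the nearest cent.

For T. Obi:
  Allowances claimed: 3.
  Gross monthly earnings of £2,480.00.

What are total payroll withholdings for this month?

£284.22

Territorial Income Tax: taxable = £2,480.00 − 3×£640.00 = £560.00
  9.79% × £560.00 = £54.82
Training Fund Levy: 8% × £2,480.00 = £198.40
Pension Levy: 1.25% × £2,480.00 = £31.00
Total: £54.82 + £198.40 + £31.00 = £284.22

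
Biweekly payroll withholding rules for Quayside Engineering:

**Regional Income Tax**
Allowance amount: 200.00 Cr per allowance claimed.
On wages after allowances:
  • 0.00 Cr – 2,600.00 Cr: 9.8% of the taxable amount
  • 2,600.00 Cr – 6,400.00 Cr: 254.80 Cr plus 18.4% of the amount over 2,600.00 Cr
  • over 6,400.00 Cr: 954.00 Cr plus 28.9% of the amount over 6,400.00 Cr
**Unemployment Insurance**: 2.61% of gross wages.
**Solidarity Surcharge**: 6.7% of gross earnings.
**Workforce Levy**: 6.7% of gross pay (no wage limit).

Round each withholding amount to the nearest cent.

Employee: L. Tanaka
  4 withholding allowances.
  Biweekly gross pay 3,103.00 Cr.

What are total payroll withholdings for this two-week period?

722.48 Cr

Regional Income Tax: taxable = 3,103.00 Cr − 4×200.00 Cr = 2,303.00 Cr
  9.8% × 2,303.00 Cr = 225.69 Cr
Unemployment Insurance: 2.61% × 3,103.00 Cr = 80.99 Cr
Solidarity Surcharge: 6.7% × 3,103.00 Cr = 207.90 Cr
Workforce Levy: 6.7% × 3,103.00 Cr = 207.90 Cr
Total: 225.69 Cr + 80.99 Cr + 207.90 Cr + 207.90 Cr = 722.48 Cr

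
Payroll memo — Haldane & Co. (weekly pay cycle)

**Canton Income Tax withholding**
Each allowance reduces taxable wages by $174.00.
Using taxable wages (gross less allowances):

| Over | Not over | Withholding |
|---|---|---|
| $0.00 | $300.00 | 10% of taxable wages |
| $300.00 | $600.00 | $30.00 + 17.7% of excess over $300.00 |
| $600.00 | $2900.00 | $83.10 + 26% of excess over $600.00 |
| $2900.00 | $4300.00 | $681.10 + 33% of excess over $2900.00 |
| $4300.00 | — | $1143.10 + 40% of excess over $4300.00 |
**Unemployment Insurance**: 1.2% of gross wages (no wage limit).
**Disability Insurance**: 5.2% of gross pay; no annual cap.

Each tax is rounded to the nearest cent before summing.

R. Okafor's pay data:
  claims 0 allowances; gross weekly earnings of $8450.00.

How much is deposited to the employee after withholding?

$5106.10

Canton Income Tax: taxable = $8450.00
  $1143.10 + 40% × ($8450.00 − $4300.00) = $1143.10 + 40% × $4150.00 = $2803.10
Unemployment Insurance: 1.2% × $8450.00 = $101.40
Disability Insurance: 5.2% × $8450.00 = $439.40
Total withheld: $2803.10 + $101.40 + $439.40 = $3343.90
Net pay: $8450.00 − $3343.90 = $5106.10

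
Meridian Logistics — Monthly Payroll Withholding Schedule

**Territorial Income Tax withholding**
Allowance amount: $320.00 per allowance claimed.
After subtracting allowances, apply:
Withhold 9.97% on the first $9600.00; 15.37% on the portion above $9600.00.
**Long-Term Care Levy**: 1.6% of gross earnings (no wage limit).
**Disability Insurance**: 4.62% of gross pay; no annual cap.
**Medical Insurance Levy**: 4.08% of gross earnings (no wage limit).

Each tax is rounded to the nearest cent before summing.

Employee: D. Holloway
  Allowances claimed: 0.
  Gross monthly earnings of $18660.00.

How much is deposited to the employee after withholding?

Territorial Income Tax: taxable = $18660.00
  $957.12 + 15.37% × ($18660.00 − $9600.00) = $957.12 + 15.37% × $9060.00 = $2349.64
Long-Term Care Levy: 1.6% × $18660.00 = $298.56
Disability Insurance: 4.62% × $18660.00 = $862.09
Medical Insurance Levy: 4.08% × $18660.00 = $761.33
Total withheld: $2349.64 + $298.56 + $862.09 + $761.33 = $4271.62
Net pay: $18660.00 − $4271.62 = $14388.38

$14388.38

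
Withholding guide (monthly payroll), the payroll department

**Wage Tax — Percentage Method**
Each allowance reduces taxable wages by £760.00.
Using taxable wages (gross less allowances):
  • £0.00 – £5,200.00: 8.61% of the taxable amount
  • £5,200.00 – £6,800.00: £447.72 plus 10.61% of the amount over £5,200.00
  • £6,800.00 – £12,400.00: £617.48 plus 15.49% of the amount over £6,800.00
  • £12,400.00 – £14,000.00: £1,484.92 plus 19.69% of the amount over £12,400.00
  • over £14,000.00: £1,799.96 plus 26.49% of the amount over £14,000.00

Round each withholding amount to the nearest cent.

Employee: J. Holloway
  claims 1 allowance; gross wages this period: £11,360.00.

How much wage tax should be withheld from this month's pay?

Wage Tax: taxable = £11,360.00 − 1×£760.00 = £10,600.00
  £617.48 + 15.49% × (£10,600.00 − £6,800.00) = £617.48 + 15.49% × £3,800.00 = £1,206.10

£1,206.10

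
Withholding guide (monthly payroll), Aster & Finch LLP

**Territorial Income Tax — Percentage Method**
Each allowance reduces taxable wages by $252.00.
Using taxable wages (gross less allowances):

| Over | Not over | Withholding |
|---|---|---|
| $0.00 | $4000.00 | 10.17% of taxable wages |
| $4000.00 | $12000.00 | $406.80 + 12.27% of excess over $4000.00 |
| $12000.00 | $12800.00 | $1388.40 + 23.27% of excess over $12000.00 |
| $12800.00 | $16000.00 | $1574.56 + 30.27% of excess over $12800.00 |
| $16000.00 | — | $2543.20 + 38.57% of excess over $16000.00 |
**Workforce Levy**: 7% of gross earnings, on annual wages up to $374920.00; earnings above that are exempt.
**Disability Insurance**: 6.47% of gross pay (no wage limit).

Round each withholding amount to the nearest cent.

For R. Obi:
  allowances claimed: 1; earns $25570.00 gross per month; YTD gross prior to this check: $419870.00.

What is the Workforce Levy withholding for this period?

Workforce Levy: YTD $419870.00 ≥ cap $374920.00 → $0.00

$0.00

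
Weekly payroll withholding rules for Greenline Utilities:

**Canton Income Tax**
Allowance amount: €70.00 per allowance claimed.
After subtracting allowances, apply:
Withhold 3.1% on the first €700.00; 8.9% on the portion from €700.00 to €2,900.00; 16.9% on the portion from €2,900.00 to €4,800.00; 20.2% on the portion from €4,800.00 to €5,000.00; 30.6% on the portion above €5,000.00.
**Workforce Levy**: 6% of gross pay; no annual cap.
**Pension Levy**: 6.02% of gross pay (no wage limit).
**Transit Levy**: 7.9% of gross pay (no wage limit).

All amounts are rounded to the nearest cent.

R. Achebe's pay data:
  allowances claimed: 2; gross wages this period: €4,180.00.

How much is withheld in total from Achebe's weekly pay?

Canton Income Tax: taxable = €4,180.00 − 2×€70.00 = €4,040.00
  €217.50 + 16.9% × (€4,040.00 − €2,900.00) = €217.50 + 16.9% × €1,140.00 = €410.16
Workforce Levy: 6% × €4,180.00 = €250.80
Pension Levy: 6.02% × €4,180.00 = €251.64
Transit Levy: 7.9% × €4,180.00 = €330.22
Total: €410.16 + €250.80 + €251.64 + €330.22 = €1,242.82

€1,242.82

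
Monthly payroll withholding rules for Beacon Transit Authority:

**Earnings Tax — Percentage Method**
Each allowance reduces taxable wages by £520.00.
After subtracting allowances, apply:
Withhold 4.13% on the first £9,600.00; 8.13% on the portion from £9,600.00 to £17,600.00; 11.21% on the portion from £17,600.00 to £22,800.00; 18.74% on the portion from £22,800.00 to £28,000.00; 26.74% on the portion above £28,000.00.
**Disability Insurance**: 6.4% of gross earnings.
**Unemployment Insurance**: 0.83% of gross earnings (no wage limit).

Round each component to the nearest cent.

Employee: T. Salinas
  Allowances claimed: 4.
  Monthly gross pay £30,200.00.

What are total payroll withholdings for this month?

Earnings Tax: taxable = £30,200.00 − 4×£520.00 = £28,120.00
  £2,604.28 + 26.74% × (£28,120.00 − £28,000.00) = £2,604.28 + 26.74% × £120.00 = £2,636.37
Disability Insurance: 6.4% × £30,200.00 = £1,932.80
Unemployment Insurance: 0.83% × £30,200.00 = £250.66
Total: £2,636.37 + £1,932.80 + £250.66 = £4,819.83

£4,819.83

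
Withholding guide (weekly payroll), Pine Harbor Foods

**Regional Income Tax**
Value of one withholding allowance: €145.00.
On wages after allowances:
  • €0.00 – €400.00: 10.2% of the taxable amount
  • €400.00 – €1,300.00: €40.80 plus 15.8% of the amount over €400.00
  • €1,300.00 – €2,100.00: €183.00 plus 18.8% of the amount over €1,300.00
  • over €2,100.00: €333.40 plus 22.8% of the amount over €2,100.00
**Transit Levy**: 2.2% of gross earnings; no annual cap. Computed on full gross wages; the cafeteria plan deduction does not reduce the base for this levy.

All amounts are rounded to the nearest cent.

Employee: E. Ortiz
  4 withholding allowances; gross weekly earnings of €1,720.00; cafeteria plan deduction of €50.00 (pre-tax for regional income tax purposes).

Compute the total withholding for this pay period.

€187.66

Regional Income Tax: taxable = €1,720.00 − €50.00 − 4×€145.00 = €1,090.00
  €40.80 + 15.8% × (€1,090.00 − €400.00) = €40.80 + 15.8% × €690.00 = €149.82
Transit Levy: 2.2% × €1,720.00 = €37.84
Total: €149.82 + €37.84 = €187.66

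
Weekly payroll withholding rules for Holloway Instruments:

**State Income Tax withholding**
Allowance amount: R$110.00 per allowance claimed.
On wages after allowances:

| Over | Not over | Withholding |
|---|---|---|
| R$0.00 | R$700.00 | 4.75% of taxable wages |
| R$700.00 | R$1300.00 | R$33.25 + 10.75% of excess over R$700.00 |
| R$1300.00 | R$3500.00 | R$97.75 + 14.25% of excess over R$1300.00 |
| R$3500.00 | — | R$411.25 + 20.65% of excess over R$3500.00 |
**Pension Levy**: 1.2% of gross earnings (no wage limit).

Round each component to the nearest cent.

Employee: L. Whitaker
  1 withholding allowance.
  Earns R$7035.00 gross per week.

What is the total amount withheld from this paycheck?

R$1202.93

State Income Tax: taxable = R$7035.00 − 1×R$110.00 = R$6925.00
  R$411.25 + 20.65% × (R$6925.00 − R$3500.00) = R$411.25 + 20.65% × R$3425.00 = R$1118.51
Pension Levy: 1.2% × R$7035.00 = R$84.42
Total: R$1118.51 + R$84.42 = R$1202.93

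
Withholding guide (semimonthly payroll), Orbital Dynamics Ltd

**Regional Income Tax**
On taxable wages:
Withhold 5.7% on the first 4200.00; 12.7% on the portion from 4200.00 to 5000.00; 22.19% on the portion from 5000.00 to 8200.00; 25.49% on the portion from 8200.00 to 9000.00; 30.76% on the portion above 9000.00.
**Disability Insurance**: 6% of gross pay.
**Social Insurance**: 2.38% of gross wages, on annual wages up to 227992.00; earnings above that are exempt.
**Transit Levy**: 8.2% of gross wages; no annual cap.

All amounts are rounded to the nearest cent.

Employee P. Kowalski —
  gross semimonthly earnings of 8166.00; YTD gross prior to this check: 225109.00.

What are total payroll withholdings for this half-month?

Regional Income Tax: taxable = 8166.00
  341.00 + 22.19% × (8166.00 − 5000.00) = 341.00 + 22.19% × 3166.00 = 1043.54
Disability Insurance: 6% × 8166.00 = 489.96
Social Insurance: cap 227992.00 − YTD 225109.00 = 2883.00 subject; 2.38% × 2883.00 = 68.62
Transit Levy: 8.2% × 8166.00 = 669.61
Total: 1043.54 + 489.96 + 68.62 + 669.61 = 2271.73

2271.73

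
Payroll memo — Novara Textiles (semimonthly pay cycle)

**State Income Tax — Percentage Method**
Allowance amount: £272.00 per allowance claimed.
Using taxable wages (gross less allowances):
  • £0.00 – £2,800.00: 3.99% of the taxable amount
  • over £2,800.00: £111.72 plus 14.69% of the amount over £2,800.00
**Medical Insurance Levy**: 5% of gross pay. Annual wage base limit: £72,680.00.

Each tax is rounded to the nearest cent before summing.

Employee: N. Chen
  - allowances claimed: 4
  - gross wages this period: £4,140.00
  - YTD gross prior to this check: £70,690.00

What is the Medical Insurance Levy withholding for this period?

Medical Insurance Levy: cap £72,680.00 − YTD £70,690.00 = £1,990.00 subject; 5% × £1,990.00 = £99.50

£99.50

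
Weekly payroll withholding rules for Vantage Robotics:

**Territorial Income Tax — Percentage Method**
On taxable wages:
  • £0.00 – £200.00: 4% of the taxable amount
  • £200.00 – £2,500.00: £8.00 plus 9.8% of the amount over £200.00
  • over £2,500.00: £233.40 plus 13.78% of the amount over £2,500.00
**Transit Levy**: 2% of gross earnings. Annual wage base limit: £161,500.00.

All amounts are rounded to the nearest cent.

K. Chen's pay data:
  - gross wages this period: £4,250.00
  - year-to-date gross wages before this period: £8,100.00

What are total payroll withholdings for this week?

Territorial Income Tax: taxable = £4,250.00
  £233.40 + 13.78% × (£4,250.00 − £2,500.00) = £233.40 + 13.78% × £1,750.00 = £474.55
Transit Levy: 2% × £4,250.00 = £85.00
Total: £474.55 + £85.00 = £559.55

£559.55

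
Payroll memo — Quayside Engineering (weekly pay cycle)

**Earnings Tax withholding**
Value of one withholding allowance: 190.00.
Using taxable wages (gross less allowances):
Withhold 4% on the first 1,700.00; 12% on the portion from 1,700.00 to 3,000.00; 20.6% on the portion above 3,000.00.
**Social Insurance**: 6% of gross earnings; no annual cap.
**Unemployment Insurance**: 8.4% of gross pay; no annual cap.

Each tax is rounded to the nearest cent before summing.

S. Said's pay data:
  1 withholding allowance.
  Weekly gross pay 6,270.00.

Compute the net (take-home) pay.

Earnings Tax: taxable = 6,270.00 − 1×190.00 = 6,080.00
  224.00 + 20.6% × (6,080.00 − 3,000.00) = 224.00 + 20.6% × 3,080.00 = 858.48
Social Insurance: 6% × 6,270.00 = 376.20
Unemployment Insurance: 8.4% × 6,270.00 = 526.68
Total withheld: 858.48 + 376.20 + 526.68 = 1,761.36
Net pay: 6,270.00 − 1,761.36 = 4,508.64

4,508.64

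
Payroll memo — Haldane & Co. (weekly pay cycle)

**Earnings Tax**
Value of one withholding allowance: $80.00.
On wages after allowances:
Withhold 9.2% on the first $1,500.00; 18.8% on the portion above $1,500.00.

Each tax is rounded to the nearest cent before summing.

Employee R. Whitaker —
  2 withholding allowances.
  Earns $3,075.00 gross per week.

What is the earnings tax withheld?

Earnings Tax: taxable = $3,075.00 − 2×$80.00 = $2,915.00
  $138.00 + 18.8% × ($2,915.00 − $1,500.00) = $138.00 + 18.8% × $1,415.00 = $404.02

$404.02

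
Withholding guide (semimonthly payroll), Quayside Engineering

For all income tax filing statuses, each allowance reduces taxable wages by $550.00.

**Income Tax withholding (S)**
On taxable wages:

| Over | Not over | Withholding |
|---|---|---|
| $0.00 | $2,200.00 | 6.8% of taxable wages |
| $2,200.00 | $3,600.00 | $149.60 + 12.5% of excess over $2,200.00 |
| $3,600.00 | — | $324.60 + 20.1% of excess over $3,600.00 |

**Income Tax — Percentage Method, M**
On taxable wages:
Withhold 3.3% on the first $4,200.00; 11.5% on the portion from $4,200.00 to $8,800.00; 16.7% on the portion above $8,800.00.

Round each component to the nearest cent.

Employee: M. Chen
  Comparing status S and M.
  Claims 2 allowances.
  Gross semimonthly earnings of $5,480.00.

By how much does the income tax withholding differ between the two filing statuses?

Income Tax (S): taxable = $5,480.00 − 2×$550.00 = $4,380.00
  $324.60 + 20.1% × ($4,380.00 − $3,600.00) = $324.60 + 20.1% × $780.00 = $481.38
Income Tax (M): taxable = $5,480.00 − 2×$550.00 = $4,380.00
  $138.60 + 11.5% × ($4,380.00 − $4,200.00) = $138.60 + 11.5% × $180.00 = $159.30
Difference: |$481.38 − $159.30| = $322.08 (higher under S)

$322.08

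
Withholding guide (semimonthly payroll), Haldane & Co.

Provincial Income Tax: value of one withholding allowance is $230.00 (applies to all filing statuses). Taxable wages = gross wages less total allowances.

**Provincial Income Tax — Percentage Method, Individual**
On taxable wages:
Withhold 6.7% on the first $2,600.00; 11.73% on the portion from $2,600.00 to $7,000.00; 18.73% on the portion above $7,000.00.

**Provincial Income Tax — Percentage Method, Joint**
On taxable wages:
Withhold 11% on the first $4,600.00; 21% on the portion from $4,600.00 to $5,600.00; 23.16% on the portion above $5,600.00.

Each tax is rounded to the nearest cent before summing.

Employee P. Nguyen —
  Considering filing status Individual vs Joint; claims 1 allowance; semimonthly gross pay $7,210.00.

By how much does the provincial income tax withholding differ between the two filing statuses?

Provincial Income Tax (Individual): taxable = $7,210.00 − 1×$230.00 = $6,980.00
  $174.20 + 11.73% × ($6,980.00 − $2,600.00) = $174.20 + 11.73% × $4,380.00 = $687.97
Provincial Income Tax (Joint): taxable = $7,210.00 − 1×$230.00 = $6,980.00
  $716.00 + 23.16% × ($6,980.00 − $5,600.00) = $716.00 + 23.16% × $1,380.00 = $1,035.61
Difference: |$687.97 − $1,035.61| = $347.64 (higher under Joint)

$347.64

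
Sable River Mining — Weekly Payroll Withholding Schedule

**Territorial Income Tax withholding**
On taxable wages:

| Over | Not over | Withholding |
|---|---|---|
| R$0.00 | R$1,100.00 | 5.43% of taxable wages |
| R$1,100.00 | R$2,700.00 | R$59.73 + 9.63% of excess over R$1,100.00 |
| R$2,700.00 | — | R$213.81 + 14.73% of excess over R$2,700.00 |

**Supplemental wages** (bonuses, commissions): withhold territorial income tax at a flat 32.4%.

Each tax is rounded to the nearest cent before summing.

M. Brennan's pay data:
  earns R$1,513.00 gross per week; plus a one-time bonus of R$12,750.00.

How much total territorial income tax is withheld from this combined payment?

Territorial Income Tax: taxable = R$1,513.00
  R$59.73 + 9.63% × (R$1,513.00 − R$1,100.00) = R$59.73 + 9.63% × R$413.00 = R$99.50
Supplemental (32.4% flat on bonus): 32.4% × R$12,750.00 = R$4,131.00
Total territorial income tax: R$99.50 + R$4,131.00 = R$4,230.50

R$4,230.50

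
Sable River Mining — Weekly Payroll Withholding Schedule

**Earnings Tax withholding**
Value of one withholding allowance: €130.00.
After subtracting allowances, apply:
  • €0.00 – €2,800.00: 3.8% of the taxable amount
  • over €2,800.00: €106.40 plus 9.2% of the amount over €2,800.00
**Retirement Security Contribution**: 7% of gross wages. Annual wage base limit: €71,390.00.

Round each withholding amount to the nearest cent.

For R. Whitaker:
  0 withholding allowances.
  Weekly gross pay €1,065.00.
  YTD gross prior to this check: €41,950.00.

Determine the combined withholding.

€115.02

Earnings Tax: taxable = €1,065.00
  3.8% × €1,065.00 = €40.47
Retirement Security Contribution: 7% × €1,065.00 = €74.55
Total: €40.47 + €74.55 = €115.02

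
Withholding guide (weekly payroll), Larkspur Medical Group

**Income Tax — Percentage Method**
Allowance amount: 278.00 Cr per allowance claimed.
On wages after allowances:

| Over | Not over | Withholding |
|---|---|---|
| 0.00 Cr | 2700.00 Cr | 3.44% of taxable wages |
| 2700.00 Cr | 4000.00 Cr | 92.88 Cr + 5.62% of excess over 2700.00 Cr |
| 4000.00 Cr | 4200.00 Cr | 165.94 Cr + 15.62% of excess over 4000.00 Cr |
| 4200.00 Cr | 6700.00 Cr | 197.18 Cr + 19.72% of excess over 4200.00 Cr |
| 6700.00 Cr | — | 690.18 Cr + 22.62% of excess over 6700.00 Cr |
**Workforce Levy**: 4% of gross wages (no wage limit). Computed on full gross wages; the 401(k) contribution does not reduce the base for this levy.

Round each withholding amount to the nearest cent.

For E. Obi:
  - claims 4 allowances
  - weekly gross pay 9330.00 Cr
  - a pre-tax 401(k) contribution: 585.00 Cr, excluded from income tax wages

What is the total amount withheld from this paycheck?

1274.42 Cr

Income Tax: taxable = 9330.00 Cr − 585.00 Cr − 4×278.00 Cr = 7633.00 Cr
  690.18 Cr + 22.62% × (7633.00 Cr − 6700.00 Cr) = 690.18 Cr + 22.62% × 933.00 Cr = 901.22 Cr
Workforce Levy: 4% × 9330.00 Cr = 373.20 Cr
Total: 901.22 Cr + 373.20 Cr = 1274.42 Cr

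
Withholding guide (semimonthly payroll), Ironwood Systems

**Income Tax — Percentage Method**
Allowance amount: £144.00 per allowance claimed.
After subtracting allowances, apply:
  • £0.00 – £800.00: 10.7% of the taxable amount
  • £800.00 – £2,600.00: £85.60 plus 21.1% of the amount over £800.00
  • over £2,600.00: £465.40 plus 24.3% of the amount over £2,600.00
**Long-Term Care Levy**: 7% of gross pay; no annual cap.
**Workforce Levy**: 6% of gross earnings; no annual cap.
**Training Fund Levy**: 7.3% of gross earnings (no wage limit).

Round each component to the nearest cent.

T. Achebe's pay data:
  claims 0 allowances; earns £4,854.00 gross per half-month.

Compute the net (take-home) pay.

Income Tax: taxable = £4,854.00
  £465.40 + 24.3% × (£4,854.00 − £2,600.00) = £465.40 + 24.3% × £2,254.00 = £1,013.12
Long-Term Care Levy: 7% × £4,854.00 = £339.78
Workforce Levy: 6% × £4,854.00 = £291.24
Training Fund Levy: 7.3% × £4,854.00 = £354.34
Total withheld: £1,013.12 + £339.78 + £291.24 + £354.34 = £1,998.48
Net pay: £4,854.00 − £1,998.48 = £2,855.52

£2,855.52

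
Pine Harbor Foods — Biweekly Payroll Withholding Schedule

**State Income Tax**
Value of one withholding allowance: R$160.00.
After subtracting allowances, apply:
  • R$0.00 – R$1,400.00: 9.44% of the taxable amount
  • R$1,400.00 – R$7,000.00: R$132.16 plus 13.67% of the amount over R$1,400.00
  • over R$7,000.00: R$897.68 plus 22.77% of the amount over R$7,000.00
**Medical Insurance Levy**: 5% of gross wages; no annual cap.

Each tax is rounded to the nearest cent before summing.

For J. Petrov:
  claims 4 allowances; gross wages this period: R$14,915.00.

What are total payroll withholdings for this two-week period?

R$3,299.95

State Income Tax: taxable = R$14,915.00 − 4×R$160.00 = R$14,275.00
  R$897.68 + 22.77% × (R$14,275.00 − R$7,000.00) = R$897.68 + 22.77% × R$7,275.00 = R$2,554.20
Medical Insurance Levy: 5% × R$14,915.00 = R$745.75
Total: R$2,554.20 + R$745.75 = R$3,299.95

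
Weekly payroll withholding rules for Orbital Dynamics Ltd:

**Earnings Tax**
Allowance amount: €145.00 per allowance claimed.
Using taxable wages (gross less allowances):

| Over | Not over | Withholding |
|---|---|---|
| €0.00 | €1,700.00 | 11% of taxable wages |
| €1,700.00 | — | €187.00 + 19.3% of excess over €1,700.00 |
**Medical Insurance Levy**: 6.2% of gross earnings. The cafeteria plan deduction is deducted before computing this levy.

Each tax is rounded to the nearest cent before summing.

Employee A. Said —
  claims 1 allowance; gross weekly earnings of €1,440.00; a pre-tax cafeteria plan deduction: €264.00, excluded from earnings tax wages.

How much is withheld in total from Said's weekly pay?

Earnings Tax: taxable = €1,440.00 − €264.00 − 1×€145.00 = €1,031.00
  11% × €1,031.00 = €113.41
Medical Insurance Levy: 6.2% × €1,176.00 = €72.91
Total: €113.41 + €72.91 = €186.32

€186.32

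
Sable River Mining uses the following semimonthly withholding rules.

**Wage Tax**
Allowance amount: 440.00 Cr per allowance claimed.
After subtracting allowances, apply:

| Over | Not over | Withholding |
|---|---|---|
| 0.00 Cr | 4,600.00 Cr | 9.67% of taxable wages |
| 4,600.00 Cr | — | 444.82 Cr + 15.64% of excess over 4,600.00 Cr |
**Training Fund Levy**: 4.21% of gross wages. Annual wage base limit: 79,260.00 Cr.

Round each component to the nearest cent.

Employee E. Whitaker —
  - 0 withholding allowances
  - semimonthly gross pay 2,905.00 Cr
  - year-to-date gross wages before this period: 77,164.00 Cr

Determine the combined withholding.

369.15 Cr

Wage Tax: taxable = 2,905.00 Cr
  9.67% × 2,905.00 Cr = 280.91 Cr
Training Fund Levy: cap 79,260.00 Cr − YTD 77,164.00 Cr = 2,096.00 Cr subject; 4.21% × 2,096.00 Cr = 88.24 Cr
Total: 280.91 Cr + 88.24 Cr = 369.15 Cr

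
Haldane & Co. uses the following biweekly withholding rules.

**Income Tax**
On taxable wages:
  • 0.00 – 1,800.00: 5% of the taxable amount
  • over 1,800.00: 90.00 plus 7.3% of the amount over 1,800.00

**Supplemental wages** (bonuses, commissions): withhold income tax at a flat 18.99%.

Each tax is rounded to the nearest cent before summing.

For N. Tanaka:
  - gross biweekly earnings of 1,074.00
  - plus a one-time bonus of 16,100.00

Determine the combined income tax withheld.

3,111.09

Income Tax: taxable = 1,074.00
  5% × 1,074.00 = 53.70
Supplemental (18.99% flat on bonus): 18.99% × 16,100.00 = 3,057.39
Total income tax: 53.70 + 3,057.39 = 3,111.09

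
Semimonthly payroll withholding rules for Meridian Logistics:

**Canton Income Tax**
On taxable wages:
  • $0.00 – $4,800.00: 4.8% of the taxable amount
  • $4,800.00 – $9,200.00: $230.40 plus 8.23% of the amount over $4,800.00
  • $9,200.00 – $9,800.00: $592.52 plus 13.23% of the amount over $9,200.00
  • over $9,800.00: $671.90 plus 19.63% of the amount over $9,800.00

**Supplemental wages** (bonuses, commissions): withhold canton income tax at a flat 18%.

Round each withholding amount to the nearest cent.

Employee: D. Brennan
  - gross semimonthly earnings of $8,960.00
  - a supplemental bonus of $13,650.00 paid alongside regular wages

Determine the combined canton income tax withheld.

$3,029.77

Canton Income Tax: taxable = $8,960.00
  $230.40 + 8.23% × ($8,960.00 − $4,800.00) = $230.40 + 8.23% × $4,160.00 = $572.77
Supplemental (18% flat on bonus): 18% × $13,650.00 = $2,457.00
Total canton income tax: $572.77 + $2,457.00 = $3,029.77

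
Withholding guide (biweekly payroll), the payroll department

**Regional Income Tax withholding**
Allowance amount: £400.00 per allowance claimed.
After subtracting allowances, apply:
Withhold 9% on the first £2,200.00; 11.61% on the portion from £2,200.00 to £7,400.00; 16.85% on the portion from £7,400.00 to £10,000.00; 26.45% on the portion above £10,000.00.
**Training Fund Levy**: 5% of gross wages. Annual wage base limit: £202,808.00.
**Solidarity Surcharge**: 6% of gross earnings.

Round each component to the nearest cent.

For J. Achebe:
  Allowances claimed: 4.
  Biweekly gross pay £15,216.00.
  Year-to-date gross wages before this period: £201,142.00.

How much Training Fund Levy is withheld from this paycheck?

£83.30

Training Fund Levy: cap £202,808.00 − YTD £201,142.00 = £1,666.00 subject; 5% × £1,666.00 = £83.30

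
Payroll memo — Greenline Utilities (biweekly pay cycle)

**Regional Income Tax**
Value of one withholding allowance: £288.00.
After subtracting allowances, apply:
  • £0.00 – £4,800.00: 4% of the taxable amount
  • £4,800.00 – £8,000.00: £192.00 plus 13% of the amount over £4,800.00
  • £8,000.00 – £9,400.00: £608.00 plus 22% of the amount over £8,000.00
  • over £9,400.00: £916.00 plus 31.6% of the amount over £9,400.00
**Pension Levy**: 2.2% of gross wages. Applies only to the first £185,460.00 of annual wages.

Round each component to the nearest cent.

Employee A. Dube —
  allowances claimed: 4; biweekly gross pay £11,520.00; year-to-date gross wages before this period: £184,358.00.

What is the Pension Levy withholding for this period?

£24.24

Pension Levy: cap £185,460.00 − YTD £184,358.00 = £1,102.00 subject; 2.2% × £1,102.00 = £24.24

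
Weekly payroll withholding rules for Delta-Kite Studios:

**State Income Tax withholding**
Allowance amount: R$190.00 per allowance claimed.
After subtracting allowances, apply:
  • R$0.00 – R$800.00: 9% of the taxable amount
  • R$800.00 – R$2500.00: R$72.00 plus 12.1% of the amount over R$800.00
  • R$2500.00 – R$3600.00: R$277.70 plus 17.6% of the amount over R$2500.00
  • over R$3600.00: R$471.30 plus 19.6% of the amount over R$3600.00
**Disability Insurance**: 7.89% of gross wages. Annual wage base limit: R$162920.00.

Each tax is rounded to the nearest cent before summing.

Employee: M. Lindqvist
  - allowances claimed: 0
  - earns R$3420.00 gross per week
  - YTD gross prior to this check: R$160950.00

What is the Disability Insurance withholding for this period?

R$155.43

Disability Insurance: cap R$162920.00 − YTD R$160950.00 = R$1970.00 subject; 7.89% × R$1970.00 = R$155.43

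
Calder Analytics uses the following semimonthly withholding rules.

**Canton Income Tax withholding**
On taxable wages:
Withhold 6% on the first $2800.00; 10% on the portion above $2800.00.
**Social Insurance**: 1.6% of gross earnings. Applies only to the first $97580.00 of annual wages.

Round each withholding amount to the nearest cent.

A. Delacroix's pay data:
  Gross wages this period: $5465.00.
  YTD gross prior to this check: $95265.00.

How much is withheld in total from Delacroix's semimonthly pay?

$471.54

Canton Income Tax: taxable = $5465.00
  $168.00 + 10% × ($5465.00 − $2800.00) = $168.00 + 10% × $2665.00 = $434.50
Social Insurance: cap $97580.00 − YTD $95265.00 = $2315.00 subject; 1.6% × $2315.00 = $37.04
Total: $434.50 + $37.04 = $471.54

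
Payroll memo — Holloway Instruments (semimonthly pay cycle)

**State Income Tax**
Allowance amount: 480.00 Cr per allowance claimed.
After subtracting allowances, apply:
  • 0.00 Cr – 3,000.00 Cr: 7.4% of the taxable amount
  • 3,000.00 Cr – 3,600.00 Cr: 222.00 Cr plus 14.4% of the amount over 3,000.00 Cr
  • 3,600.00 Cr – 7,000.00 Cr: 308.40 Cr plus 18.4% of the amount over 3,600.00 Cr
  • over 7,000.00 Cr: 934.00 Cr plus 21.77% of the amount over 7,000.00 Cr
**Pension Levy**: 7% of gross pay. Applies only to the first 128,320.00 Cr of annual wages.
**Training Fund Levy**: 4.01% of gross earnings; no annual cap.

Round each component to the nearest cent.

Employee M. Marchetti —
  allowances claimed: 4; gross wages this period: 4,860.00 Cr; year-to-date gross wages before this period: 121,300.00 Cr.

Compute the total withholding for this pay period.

752.65 Cr

State Income Tax: taxable = 4,860.00 Cr − 4×480.00 Cr = 2,940.00 Cr
  7.4% × 2,940.00 Cr = 217.56 Cr
Pension Levy: 7% × 4,860.00 Cr = 340.20 Cr
Training Fund Levy: 4.01% × 4,860.00 Cr = 194.89 Cr
Total: 217.56 Cr + 340.20 Cr + 194.89 Cr = 752.65 Cr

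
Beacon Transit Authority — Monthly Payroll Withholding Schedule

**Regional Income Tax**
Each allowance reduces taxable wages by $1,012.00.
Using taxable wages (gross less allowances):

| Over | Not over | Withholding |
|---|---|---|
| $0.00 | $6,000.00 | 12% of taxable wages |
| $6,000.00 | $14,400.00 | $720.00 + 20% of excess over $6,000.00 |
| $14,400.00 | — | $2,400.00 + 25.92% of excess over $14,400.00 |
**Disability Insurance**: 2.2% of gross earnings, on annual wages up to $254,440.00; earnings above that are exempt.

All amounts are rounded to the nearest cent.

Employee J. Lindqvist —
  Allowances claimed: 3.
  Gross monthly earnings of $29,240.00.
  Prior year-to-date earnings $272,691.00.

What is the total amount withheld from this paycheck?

$5,459.60

Regional Income Tax: taxable = $29,240.00 − 3×$1,012.00 = $26,204.00
  $2,400.00 + 25.92% × ($26,204.00 − $14,400.00) = $2,400.00 + 25.92% × $11,804.00 = $5,459.60
Disability Insurance: YTD $272,691.00 ≥ cap $254,440.00 → $0.00
Total: $5,459.60 + $0.00 = $5,459.60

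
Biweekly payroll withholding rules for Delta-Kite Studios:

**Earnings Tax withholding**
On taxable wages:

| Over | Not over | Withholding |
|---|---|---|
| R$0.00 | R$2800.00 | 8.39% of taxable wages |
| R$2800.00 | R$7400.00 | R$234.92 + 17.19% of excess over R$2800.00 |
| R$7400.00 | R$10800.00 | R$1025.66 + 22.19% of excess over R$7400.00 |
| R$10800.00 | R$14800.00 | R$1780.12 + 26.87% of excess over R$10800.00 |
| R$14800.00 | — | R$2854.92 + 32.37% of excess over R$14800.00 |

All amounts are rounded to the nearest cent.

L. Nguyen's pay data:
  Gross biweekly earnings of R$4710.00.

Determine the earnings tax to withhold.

Earnings Tax: taxable = R$4710.00
  R$234.92 + 17.19% × (R$4710.00 − R$2800.00) = R$234.92 + 17.19% × R$1910.00 = R$563.25

R$563.25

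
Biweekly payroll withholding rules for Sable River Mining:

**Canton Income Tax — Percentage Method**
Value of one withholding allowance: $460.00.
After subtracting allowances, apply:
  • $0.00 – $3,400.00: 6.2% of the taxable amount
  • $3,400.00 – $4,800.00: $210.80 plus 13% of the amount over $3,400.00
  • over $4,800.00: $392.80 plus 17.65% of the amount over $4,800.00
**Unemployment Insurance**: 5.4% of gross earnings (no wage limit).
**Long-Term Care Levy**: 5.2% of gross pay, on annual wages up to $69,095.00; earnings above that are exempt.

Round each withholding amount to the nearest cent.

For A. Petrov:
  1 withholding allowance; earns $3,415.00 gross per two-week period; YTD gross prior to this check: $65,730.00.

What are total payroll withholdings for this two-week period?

Canton Income Tax: taxable = $3,415.00 − 1×$460.00 = $2,955.00
  6.2% × $2,955.00 = $183.21
Unemployment Insurance: 5.4% × $3,415.00 = $184.41
Long-Term Care Levy: cap $69,095.00 − YTD $65,730.00 = $3,365.00 subject; 5.2% × $3,365.00 = $174.98
Total: $183.21 + $184.41 + $174.98 = $542.60

$542.60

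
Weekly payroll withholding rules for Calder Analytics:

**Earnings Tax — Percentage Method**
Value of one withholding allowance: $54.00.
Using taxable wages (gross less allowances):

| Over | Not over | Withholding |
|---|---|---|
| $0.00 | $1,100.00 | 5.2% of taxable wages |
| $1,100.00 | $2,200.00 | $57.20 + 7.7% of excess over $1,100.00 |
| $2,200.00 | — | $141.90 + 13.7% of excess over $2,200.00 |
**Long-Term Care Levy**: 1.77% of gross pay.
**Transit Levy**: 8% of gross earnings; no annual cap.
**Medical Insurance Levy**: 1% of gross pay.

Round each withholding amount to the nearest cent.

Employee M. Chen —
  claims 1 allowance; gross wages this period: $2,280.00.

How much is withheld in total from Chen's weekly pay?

$391.02

Earnings Tax: taxable = $2,280.00 − 1×$54.00 = $2,226.00
  $141.90 + 13.7% × ($2,226.00 − $2,200.00) = $141.90 + 13.7% × $26.00 = $145.46
Long-Term Care Levy: 1.77% × $2,280.00 = $40.36
Transit Levy: 8% × $2,280.00 = $182.40
Medical Insurance Levy: 1% × $2,280.00 = $22.80
Total: $145.46 + $40.36 + $182.40 + $22.80 = $391.02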